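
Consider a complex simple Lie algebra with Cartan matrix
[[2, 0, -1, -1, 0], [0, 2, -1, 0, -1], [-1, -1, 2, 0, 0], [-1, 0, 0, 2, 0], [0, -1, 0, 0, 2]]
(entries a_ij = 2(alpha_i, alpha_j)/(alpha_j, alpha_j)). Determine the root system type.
A_5

The matrix has rank 5 with 2's on the diagonal. Reading the off-diagonal entries as Dynkin edges (a single edge where a_ij = a_ji = -1; a double or triple edge where a_ij * a_ji = 2 or 3), the diagram is a chain of 5 nodes with single edges (A_5). One simple-root ordering that puts it in standard form is (alpha_5, alpha_2, alpha_3, alpha_1, alpha_4). So the algebra is type A_5, i.e. sl(6).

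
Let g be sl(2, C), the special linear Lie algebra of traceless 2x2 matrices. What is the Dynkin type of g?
A_1

This is sl(2), which has dimension 2^2 - 1 = 3 and rank 2 - 1 = 1 (a Cartan subalgebra is the diagonal traceless matrices). In the classification of classical Lie algebras, the special linear algebra sl(n+1) has type A_n; here n = 1, so the Dynkin diagram is a chain of 1 nodes with single edges (A_1). Hence the type is A_1.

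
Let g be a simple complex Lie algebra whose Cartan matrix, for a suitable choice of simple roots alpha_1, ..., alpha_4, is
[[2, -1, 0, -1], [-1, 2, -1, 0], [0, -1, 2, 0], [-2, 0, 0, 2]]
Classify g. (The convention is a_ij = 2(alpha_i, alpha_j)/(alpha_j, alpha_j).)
The matrix has rank 4 with 2's on the diagonal. Reading the off-diagonal entries as Dynkin edges (a single edge where a_ij = a_ji = -1; a double or triple edge where a_ij * a_ji = 2 or 3), the diagram is a chain of 4 nodes with a double edge at one end; the terminal node there is the unique long simple root (C_4). One simple-root ordering that puts it in standard form is (alpha_3, alpha_2, alpha_1, alpha_4). So the algebra is type C_4, i.e. sp(8).

C_4 (sp(8))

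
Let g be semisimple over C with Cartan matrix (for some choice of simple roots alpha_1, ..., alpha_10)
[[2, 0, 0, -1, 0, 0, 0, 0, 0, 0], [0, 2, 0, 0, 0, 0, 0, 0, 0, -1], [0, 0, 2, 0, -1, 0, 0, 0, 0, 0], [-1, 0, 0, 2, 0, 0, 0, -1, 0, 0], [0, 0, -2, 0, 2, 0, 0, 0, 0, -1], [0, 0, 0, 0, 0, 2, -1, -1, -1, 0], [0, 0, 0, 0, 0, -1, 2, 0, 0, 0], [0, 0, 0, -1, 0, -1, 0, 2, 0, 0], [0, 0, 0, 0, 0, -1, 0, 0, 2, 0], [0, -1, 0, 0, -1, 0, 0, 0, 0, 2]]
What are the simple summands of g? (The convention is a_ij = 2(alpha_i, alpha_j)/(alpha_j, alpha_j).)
type B_4 + type D_6

The diagram associated to this matrix has two connected components: the simple roots {alpha_2, alpha_3, alpha_5, alpha_10} form a chain of 4 nodes with a double edge at one end; the terminal node there is the unique short simple root (B_4), and {alpha_1, alpha_4, alpha_6, alpha_7, alpha_8, alpha_9} form a chain of 4 nodes with a fork of two nodes at one end (D_6). A semisimple Lie algebra decomposes uniquely as the direct sum of simple ideals, one per connected component of its Dynkin diagram, so g ≅ B_4 ⊕ D_6 (dimension 36 + 66 = 102).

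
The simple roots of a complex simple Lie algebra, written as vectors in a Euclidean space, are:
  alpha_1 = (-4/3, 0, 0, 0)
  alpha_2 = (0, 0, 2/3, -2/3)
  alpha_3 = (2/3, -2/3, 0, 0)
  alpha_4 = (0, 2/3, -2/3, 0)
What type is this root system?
Compute the Cartan integers a_ij = 2(alpha_i, alpha_j)/(alpha_j, alpha_j); the resulting 4x4 Cartan matrix is
[[2, 0, -2, 0], [0, 2, 0, -1], [-1, 0, 2, -1], [0, -1, -1, 2]].
The roots have two lengths (squared-length ratio 2:1); the short ones are alpha_{2,3,4}. The associated Dynkin diagram is a chain of 4 nodes with a double edge at one end; the terminal node there is the unique long simple root (C_4), so the type is C_4 (the algebra sp(8)).

type C_4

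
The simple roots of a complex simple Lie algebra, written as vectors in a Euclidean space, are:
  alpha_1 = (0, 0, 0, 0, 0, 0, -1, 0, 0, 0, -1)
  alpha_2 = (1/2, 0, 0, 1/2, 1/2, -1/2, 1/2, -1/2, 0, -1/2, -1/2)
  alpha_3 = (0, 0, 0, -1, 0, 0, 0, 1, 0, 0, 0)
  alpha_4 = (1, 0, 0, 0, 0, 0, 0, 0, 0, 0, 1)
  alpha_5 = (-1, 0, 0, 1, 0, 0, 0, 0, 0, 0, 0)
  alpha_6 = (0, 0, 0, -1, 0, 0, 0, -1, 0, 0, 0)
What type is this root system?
Compute the Cartan integers a_ij = 2(alpha_i, alpha_j)/(alpha_j, alpha_j); the resulting 6x6 Cartan matrix is
[[2, 0, 0, -1, 0, 0], [0, 2, -1, 0, 0, 0], [0, -1, 2, 0, -1, 0], [-1, 0, 0, 2, -1, 0], [0, 0, -1, -1, 2, -1], [0, 0, 0, 0, -1, 2]].
All simple roots have the same length, so the diagram is simply laced. The associated Dynkin diagram is a chain of 5 nodes with one extra node attached to the third node from one end (E_6), so the type is E_6.

type E_6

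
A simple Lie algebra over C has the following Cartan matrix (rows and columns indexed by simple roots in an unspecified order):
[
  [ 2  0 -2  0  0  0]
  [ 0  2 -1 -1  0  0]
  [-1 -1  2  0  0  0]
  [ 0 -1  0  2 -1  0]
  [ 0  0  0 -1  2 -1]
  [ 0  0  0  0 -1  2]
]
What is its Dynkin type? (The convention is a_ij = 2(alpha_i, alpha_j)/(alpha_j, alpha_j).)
The matrix has rank 6 with 2's on the diagonal. Reading the off-diagonal entries as Dynkin edges (a single edge where a_ij = a_ji = -1; a double or triple edge where a_ij * a_ji = 2 or 3), the diagram is a chain of 6 nodes with a double edge at one end; the terminal node there is the unique long simple root (C_6). One simple-root ordering that puts it in standard form is (alpha_6, alpha_5, alpha_4, alpha_2, alpha_3, alpha_1). So the algebra is type C_6, i.e. sp(12).

C_6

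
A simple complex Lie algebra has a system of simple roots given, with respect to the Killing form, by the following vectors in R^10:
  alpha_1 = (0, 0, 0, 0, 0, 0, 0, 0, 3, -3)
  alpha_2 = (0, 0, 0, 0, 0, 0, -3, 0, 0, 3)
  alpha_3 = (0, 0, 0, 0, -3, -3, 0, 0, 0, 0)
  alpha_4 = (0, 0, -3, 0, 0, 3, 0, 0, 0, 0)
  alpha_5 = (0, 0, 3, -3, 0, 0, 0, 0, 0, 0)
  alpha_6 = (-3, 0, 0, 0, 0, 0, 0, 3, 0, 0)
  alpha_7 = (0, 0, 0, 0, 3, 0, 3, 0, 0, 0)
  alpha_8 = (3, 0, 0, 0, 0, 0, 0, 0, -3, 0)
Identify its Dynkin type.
A_8

Compute the Cartan integers a_ij = 2(alpha_i, alpha_j)/(alpha_j, alpha_j); the resulting 8x8 Cartan matrix is
[[2, -1, 0, 0, 0, 0, 0, -1], [-1, 2, 0, 0, 0, 0, -1, 0], [0, 0, 2, -1, 0, 0, -1, 0], [0, 0, -1, 2, -1, 0, 0, 0], [0, 0, 0, -1, 2, 0, 0, 0], [0, 0, 0, 0, 0, 2, 0, -1], [0, -1, -1, 0, 0, 0, 2, 0], [-1, 0, 0, 0, 0, -1, 0, 2]].
All simple roots have the same length, so the diagram is simply laced. The associated Dynkin diagram is a chain of 8 nodes with single edges (A_8), so the type is A_8 (the algebra sl(9)).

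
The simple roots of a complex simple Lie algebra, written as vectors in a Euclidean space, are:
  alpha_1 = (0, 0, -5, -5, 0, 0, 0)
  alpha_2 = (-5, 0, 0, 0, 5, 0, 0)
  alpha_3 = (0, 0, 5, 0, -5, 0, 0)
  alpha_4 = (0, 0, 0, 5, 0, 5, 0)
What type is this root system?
Compute the Cartan integers a_ij = 2(alpha_i, alpha_j)/(alpha_j, alpha_j); the resulting 4x4 Cartan matrix is
[[2, 0, -1, -1], [0, 2, -1, 0], [-1, -1, 2, 0], [-1, 0, 0, 2]].
All simple roots have the same length, so the diagram is simply laced. The associated Dynkin diagram is a chain of 4 nodes with single edges (A_4), so the type is A_4 (the algebra sl(5)).

A4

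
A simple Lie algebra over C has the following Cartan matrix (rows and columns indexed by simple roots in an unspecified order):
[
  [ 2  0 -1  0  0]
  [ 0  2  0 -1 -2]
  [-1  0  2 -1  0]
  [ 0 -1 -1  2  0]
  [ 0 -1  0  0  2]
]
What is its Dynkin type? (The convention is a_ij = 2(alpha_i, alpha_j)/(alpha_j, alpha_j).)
The matrix has rank 5 with 2's on the diagonal. Reading the off-diagonal entries as Dynkin edges (a single edge where a_ij = a_ji = -1; a double or triple edge where a_ij * a_ji = 2 or 3), the diagram is a chain of 5 nodes with a double edge at one end; the terminal node there is the unique short simple root (B_5). One simple-root ordering that puts it in standard form is (alpha_1, alpha_3, alpha_4, alpha_2, alpha_5). So the algebra is type B_5, i.e. so(11).

B5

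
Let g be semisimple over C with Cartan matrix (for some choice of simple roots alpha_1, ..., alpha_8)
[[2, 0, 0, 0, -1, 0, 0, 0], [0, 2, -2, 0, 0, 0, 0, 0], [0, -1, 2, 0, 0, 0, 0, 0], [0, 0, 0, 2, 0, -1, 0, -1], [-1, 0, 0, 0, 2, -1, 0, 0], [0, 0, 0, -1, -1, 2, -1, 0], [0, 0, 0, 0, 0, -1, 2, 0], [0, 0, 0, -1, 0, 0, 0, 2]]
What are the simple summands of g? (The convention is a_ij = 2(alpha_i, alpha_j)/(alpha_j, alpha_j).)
The diagram associated to this matrix has two connected components: the simple roots {alpha_2, alpha_3} form a chain of 2 nodes with a double edge at one end; the terminal node there is the unique short simple root (B_2), and {alpha_1, alpha_4, alpha_5, alpha_6, alpha_7, alpha_8} form a chain of 5 nodes with one extra node attached to the third node from one end (E_6). A semisimple Lie algebra decomposes uniquely as the direct sum of simple ideals, one per connected component of its Dynkin diagram, so g ≅ B_2 ⊕ E_6 (dimension 10 + 78 = 88).

type B_2 ⊕ type E_6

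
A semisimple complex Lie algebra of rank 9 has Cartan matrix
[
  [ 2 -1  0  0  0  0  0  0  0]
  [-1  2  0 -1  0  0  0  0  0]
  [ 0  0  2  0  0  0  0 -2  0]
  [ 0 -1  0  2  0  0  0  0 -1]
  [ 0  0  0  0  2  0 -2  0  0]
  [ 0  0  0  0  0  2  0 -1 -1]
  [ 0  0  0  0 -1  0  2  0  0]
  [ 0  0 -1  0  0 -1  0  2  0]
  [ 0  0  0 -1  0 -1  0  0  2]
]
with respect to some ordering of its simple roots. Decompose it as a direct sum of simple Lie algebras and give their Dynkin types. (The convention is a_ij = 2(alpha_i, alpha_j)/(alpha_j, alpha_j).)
type B_2 ⊕ type C_7

The diagram associated to this matrix has two connected components: the simple roots {alpha_5, alpha_7} form a chain of 2 nodes with a double edge at one end; the terminal node there is the unique short simple root (B_2), and {alpha_1, alpha_2, alpha_3, alpha_4, alpha_6, alpha_8, alpha_9} form a chain of 7 nodes with a double edge at one end; the terminal node there is the unique long simple root (C_7). A semisimple Lie algebra decomposes uniquely as the direct sum of simple ideals, one per connected component of its Dynkin diagram, so g ≅ B_2 ⊕ C_7 (dimension 10 + 105 = 115).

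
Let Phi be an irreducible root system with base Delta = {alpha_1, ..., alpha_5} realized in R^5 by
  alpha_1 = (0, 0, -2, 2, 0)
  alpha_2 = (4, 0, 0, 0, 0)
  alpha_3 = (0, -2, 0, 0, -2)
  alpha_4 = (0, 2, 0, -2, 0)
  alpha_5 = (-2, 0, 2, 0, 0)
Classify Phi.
C_5

Compute the Cartan integers a_ij = 2(alpha_i, alpha_j)/(alpha_j, alpha_j); the resulting 5x5 Cartan matrix is
[[2, 0, 0, -1, -1], [0, 2, 0, 0, -2], [0, 0, 2, -1, 0], [-1, 0, -1, 2, 0], [-1, -1, 0, 0, 2]].
The roots have two lengths (squared-length ratio 2:1); the short ones are alpha_{1,3,4,5}. The associated Dynkin diagram is a chain of 5 nodes with a double edge at one end; the terminal node there is the unique long simple root (C_5), so the type is C_5 (the algebra sp(10)).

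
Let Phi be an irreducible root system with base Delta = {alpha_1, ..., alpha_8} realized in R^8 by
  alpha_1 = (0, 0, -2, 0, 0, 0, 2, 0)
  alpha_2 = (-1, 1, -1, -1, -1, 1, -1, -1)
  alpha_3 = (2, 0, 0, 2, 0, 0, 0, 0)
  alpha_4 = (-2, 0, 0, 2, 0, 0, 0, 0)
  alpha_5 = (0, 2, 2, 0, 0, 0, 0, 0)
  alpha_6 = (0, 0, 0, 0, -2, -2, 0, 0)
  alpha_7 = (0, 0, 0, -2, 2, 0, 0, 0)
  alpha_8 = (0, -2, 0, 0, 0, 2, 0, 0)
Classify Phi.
E_8

Compute the Cartan integers a_ij = 2(alpha_i, alpha_j)/(alpha_j, alpha_j); the resulting 8x8 Cartan matrix is
[[2, 0, 0, 0, -1, 0, 0, 0], [0, 2, -1, 0, 0, 0, 0, 0], [0, -1, 2, 0, 0, 0, -1, 0], [0, 0, 0, 2, 0, 0, -1, 0], [-1, 0, 0, 0, 2, 0, 0, -1], [0, 0, 0, 0, 0, 2, -1, -1], [0, 0, -1, -1, 0, -1, 2, 0], [0, 0, 0, 0, -1, -1, 0, 2]].
All simple roots have the same length, so the diagram is simply laced. The associated Dynkin diagram is a chain of 7 nodes with one extra node attached to the third node from one end (E_8), so the type is E_8.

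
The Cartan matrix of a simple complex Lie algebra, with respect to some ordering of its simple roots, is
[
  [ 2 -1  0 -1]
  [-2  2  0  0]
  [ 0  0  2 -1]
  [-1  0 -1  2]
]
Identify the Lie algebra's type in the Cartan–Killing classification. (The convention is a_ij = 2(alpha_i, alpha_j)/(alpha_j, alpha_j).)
The matrix has rank 4 with 2's on the diagonal. Reading the off-diagonal entries as Dynkin edges (a single edge where a_ij = a_ji = -1; a double or triple edge where a_ij * a_ji = 2 or 3), the diagram is a chain of 4 nodes with a double edge at one end; the terminal node there is the unique long simple root (C_4). One simple-root ordering that puts it in standard form is (alpha_3, alpha_4, alpha_1, alpha_2). So the algebra is type C_4, i.e. sp(8).

C_4 (sp(8))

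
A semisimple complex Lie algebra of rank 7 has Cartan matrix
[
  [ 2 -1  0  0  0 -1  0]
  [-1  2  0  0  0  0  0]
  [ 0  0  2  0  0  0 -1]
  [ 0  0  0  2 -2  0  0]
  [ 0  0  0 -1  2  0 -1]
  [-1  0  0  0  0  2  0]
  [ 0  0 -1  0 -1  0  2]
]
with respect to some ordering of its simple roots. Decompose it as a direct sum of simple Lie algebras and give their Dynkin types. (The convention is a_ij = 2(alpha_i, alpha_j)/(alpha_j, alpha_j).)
type A_3 ⊕ type C_4

The diagram associated to this matrix has two connected components: the simple roots {alpha_1, alpha_2, alpha_6} form a chain of 3 nodes with single edges (A_3), and {alpha_3, alpha_4, alpha_5, alpha_7} form a chain of 4 nodes with a double edge at one end; the terminal node there is the unique long simple root (C_4). A semisimple Lie algebra decomposes uniquely as the direct sum of simple ideals, one per connected component of its Dynkin diagram, so g ≅ A_3 ⊕ C_4 (dimension 15 + 36 = 51).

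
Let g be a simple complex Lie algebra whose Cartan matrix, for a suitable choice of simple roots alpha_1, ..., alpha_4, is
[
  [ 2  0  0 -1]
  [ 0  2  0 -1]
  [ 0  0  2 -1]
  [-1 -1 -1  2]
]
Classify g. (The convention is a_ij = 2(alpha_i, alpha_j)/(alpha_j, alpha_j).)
The matrix has rank 4 with 2's on the diagonal. Reading the off-diagonal entries as Dynkin edges (a single edge where a_ij = a_ji = -1; a double or triple edge where a_ij * a_ji = 2 or 3), the diagram is a chain of 2 nodes with a fork of two nodes at one end (D_4). One simple-root ordering that puts it in standard form is (alpha_2, alpha_4, alpha_1, alpha_3). So the algebra is type D_4, i.e. so(8).

D4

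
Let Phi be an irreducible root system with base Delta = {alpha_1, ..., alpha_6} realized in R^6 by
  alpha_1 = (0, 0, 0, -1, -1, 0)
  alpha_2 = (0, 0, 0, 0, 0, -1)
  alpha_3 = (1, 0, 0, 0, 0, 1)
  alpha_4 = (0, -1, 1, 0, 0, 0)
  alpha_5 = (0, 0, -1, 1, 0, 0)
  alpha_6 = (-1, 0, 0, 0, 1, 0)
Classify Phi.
B_6 (so(13))

Compute the Cartan integers a_ij = 2(alpha_i, alpha_j)/(alpha_j, alpha_j); the resulting 6x6 Cartan matrix is
[[2, 0, 0, 0, -1, -1], [0, 2, -1, 0, 0, 0], [0, -2, 2, 0, 0, -1], [0, 0, 0, 2, -1, 0], [-1, 0, 0, -1, 2, 0], [-1, 0, -1, 0, 0, 2]].
The roots have two lengths (squared-length ratio 2:1); the short ones are alpha_{2}. The associated Dynkin diagram is a chain of 6 nodes with a double edge at one end; the terminal node there is the unique short simple root (B_6), so the type is B_6 (the algebra so(13)).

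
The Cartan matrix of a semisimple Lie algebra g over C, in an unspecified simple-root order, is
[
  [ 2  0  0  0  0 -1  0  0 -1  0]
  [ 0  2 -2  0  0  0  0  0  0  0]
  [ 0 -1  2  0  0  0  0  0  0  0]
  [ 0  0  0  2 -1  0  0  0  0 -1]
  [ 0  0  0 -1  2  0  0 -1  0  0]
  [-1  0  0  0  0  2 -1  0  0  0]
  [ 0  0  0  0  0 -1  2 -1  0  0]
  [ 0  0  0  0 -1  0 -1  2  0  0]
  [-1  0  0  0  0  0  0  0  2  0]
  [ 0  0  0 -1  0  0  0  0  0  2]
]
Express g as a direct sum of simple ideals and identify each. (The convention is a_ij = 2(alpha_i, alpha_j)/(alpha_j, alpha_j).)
The diagram associated to this matrix has two connected components: the simple roots {alpha_1, alpha_4, alpha_5, alpha_6, alpha_7, alpha_8, alpha_9, alpha_10} form a chain of 8 nodes with single edges (A_8), and {alpha_2, alpha_3} form a chain of 2 nodes with a double edge at one end; the terminal node there is the unique short simple root (B_2). A semisimple Lie algebra decomposes uniquely as the direct sum of simple ideals, one per connected component of its Dynkin diagram, so g ≅ A_8 ⊕ B_2 (dimension 80 + 10 = 90).

A_8 (sl(9)) ⊕ B_2 (so(5))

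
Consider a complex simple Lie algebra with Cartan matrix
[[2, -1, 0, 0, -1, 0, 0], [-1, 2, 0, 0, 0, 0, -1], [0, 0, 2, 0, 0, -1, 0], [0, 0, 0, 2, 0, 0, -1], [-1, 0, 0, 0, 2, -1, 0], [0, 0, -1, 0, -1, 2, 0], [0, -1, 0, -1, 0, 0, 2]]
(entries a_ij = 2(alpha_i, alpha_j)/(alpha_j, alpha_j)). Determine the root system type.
A_7 (sl(8))

The matrix has rank 7 with 2's on the diagonal. Reading the off-diagonal entries as Dynkin edges (a single edge where a_ij = a_ji = -1; a double or triple edge where a_ij * a_ji = 2 or 3), the diagram is a chain of 7 nodes with single edges (A_7). One simple-root ordering that puts it in standard form is (alpha_3, alpha_6, alpha_5, alpha_1, alpha_2, alpha_7, alpha_4). So the algebra is type A_7, i.e. sl(8).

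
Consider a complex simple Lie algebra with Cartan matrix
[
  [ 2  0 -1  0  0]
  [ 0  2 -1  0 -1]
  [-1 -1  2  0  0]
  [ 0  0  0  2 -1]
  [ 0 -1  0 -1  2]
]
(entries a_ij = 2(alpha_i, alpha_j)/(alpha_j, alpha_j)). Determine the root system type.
The matrix has rank 5 with 2's on the diagonal. Reading the off-diagonal entries as Dynkin edges (a single edge where a_ij = a_ji = -1; a double or triple edge where a_ij * a_ji = 2 or 3), the diagram is a chain of 5 nodes with single edges (A_5). One simple-root ordering that puts it in standard form is (alpha_4, alpha_5, alpha_2, alpha_3, alpha_1). So the algebra is type A_5, i.e. sl(6).

A_5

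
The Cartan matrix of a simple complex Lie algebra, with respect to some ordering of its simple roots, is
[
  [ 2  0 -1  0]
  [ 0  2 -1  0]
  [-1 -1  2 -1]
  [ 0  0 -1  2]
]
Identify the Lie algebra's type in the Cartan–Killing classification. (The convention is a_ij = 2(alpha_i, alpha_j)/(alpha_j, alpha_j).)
D4

The matrix has rank 4 with 2's on the diagonal. Reading the off-diagonal entries as Dynkin edges (a single edge where a_ij = a_ji = -1; a double or triple edge where a_ij * a_ji = 2 or 3), the diagram is a chain of 2 nodes with a fork of two nodes at one end (D_4). One simple-root ordering that puts it in standard form is (alpha_1, alpha_3, alpha_2, alpha_4). So the algebra is type D_4, i.e. so(8).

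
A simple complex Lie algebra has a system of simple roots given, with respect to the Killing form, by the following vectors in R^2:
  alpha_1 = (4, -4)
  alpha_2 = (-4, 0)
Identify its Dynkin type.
Compute the Cartan integers a_ij = 2(alpha_i, alpha_j)/(alpha_j, alpha_j); the resulting 2x2 Cartan matrix is
[[2, -2], [-1, 2]].
The roots have two lengths (squared-length ratio 2:1); the short ones are alpha_{2}. The associated Dynkin diagram is a chain of 2 nodes with a double edge at one end; the terminal node there is the unique short simple root (B_2), so the type is B_2 (the algebra so(5)).

type B_2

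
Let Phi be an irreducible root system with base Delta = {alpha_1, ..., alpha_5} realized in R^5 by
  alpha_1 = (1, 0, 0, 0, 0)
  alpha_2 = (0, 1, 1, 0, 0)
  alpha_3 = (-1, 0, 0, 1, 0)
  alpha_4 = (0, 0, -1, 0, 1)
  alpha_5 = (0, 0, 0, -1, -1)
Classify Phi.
Compute the Cartan integers a_ij = 2(alpha_i, alpha_j)/(alpha_j, alpha_j); the resulting 5x5 Cartan matrix is
[[2, 0, -1, 0, 0], [0, 2, 0, -1, 0], [-2, 0, 2, 0, -1], [0, -1, 0, 2, -1], [0, 0, -1, -1, 2]].
The roots have two lengths (squared-length ratio 2:1); the short ones are alpha_{1}. The associated Dynkin diagram is a chain of 5 nodes with a double edge at one end; the terminal node there is the unique short simple root (B_5), so the type is B_5 (the algebra so(11)).

B5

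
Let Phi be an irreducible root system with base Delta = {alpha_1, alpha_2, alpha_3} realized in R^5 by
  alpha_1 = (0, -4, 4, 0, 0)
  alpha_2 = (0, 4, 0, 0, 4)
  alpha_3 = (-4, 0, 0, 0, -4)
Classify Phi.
A_3 (sl(4))

Compute the Cartan integers a_ij = 2(alpha_i, alpha_j)/(alpha_j, alpha_j); the resulting 3x3 Cartan matrix is
[[2, -1, 0], [-1, 2, -1], [0, -1, 2]].
All simple roots have the same length, so the diagram is simply laced. The associated Dynkin diagram is a chain of 3 nodes with single edges (A_3), so the type is A_3 (the algebra sl(4)).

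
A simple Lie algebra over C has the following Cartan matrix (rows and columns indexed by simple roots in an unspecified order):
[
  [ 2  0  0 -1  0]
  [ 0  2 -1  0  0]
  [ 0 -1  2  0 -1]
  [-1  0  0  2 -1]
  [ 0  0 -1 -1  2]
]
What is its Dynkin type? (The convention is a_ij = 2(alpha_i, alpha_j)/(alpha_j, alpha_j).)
type A_5

The matrix has rank 5 with 2's on the diagonal. Reading the off-diagonal entries as Dynkin edges (a single edge where a_ij = a_ji = -1; a double or triple edge where a_ij * a_ji = 2 or 3), the diagram is a chain of 5 nodes with single edges (A_5). One simple-root ordering that puts it in standard form is (alpha_2, alpha_3, alpha_5, alpha_4, alpha_1). So the algebra is type A_5, i.e. sl(6).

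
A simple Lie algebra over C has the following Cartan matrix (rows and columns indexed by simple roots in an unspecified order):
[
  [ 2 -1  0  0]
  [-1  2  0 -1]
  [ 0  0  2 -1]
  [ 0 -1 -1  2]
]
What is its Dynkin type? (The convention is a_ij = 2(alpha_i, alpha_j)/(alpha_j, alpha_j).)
type A_4

The matrix has rank 4 with 2's on the diagonal. Reading the off-diagonal entries as Dynkin edges (a single edge where a_ij = a_ji = -1; a double or triple edge where a_ij * a_ji = 2 or 3), the diagram is a chain of 4 nodes with single edges (A_4). One simple-root ordering that puts it in standard form is (alpha_1, alpha_2, alpha_4, alpha_3). So the algebra is type A_4, i.e. sl(5).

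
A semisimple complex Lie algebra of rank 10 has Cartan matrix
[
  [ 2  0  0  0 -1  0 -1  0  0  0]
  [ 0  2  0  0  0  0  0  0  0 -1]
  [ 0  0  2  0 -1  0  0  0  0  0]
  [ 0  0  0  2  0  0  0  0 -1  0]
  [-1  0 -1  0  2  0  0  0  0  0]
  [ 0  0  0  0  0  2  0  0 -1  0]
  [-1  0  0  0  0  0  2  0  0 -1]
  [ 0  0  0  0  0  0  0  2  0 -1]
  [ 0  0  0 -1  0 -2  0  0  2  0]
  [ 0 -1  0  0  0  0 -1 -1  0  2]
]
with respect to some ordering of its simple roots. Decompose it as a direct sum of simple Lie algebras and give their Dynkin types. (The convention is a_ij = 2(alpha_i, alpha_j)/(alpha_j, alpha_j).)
B_3 (so(7)) + D_7 (so(14))

The diagram associated to this matrix has two connected components: the simple roots {alpha_4, alpha_6, alpha_9} form a chain of 3 nodes with a double edge at one end; the terminal node there is the unique short simple root (B_3), and {alpha_1, alpha_2, alpha_3, alpha_5, alpha_7, alpha_8, alpha_10} form a chain of 5 nodes with a fork of two nodes at one end (D_7). A semisimple Lie algebra decomposes uniquely as the direct sum of simple ideals, one per connected component of its Dynkin diagram, so g ≅ B_3 ⊕ D_7 (dimension 21 + 91 = 112).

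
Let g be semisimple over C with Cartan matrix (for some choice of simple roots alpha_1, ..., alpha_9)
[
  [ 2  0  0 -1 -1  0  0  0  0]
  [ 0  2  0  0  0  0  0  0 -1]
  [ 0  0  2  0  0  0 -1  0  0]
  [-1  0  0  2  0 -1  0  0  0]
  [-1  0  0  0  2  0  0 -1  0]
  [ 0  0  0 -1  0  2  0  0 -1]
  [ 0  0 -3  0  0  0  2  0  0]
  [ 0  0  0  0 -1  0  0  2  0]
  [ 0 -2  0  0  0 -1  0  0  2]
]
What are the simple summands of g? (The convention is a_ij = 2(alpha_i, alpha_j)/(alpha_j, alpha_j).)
B7 ⊕ G2

The diagram associated to this matrix has two connected components: the simple roots {alpha_1, alpha_2, alpha_4, alpha_5, alpha_6, alpha_8, alpha_9} form a chain of 7 nodes with a double edge at one end; the terminal node there is the unique short simple root (B_7), and {alpha_3, alpha_7} form two nodes joined by a triple edge (G_2). A semisimple Lie algebra decomposes uniquely as the direct sum of simple ideals, one per connected component of its Dynkin diagram, so g ≅ B_7 ⊕ G_2 (dimension 105 + 14 = 119).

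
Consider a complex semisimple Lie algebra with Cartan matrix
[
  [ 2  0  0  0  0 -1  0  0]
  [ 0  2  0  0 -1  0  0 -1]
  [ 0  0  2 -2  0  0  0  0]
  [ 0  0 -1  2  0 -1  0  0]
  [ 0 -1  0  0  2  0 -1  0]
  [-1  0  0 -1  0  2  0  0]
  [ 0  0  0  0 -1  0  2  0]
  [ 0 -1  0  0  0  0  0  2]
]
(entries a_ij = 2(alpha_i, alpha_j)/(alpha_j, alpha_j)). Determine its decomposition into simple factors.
A4 + C4

The diagram associated to this matrix has two connected components: the simple roots {alpha_2, alpha_5, alpha_7, alpha_8} form a chain of 4 nodes with single edges (A_4), and {alpha_1, alpha_3, alpha_4, alpha_6} form a chain of 4 nodes with a double edge at one end; the terminal node there is the unique long simple root (C_4). A semisimple Lie algebra decomposes uniquely as the direct sum of simple ideals, one per connected component of its Dynkin diagram, so g ≅ A_4 ⊕ C_4 (dimension 24 + 36 = 60).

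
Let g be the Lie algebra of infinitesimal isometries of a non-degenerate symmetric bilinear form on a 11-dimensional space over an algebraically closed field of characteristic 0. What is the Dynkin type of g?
This is so(11) with 11 odd, which has dimension 11(11-1)/2 = 55 and rank (11-1)/2 = 5. In the classification of classical Lie algebras, the orthogonal algebra so(2n+1) in an odd number of variables has type B_n; here n = 5, so the Dynkin diagram is a chain of 5 nodes with a double edge at one end; the terminal node there is the unique short simple root (B_5). Hence the type is B_5.

type B_5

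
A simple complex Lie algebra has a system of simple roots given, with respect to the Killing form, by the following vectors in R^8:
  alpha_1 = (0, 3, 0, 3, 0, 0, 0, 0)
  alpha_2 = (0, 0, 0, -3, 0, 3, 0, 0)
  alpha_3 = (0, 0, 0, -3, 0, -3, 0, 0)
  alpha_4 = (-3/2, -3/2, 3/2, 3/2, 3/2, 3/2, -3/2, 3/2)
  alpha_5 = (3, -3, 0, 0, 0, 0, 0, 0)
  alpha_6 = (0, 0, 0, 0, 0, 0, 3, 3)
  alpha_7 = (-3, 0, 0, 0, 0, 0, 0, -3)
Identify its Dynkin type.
Compute the Cartan integers a_ij = 2(alpha_i, alpha_j)/(alpha_j, alpha_j); the resulting 7x7 Cartan matrix is
[[2, -1, -1, 0, -1, 0, 0], [-1, 2, 0, 0, 0, 0, 0], [-1, 0, 2, -1, 0, 0, 0], [0, 0, -1, 2, 0, 0, 0], [-1, 0, 0, 0, 2, 0, -1], [0, 0, 0, 0, 0, 2, -1], [0, 0, 0, 0, -1, -1, 2]].
All simple roots have the same length, so the diagram is simply laced. The associated Dynkin diagram is a chain of 6 nodes with one extra node attached to the third node from one end (E_7), so the type is E_7.

E_7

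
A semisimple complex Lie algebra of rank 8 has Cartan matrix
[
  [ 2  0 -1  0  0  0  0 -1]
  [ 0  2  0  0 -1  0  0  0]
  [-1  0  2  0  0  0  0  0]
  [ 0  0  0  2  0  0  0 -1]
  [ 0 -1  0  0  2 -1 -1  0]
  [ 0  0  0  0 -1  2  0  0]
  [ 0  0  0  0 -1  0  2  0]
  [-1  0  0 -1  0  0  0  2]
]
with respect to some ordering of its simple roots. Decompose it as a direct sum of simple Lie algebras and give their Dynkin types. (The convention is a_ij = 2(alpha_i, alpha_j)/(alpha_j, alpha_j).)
The diagram associated to this matrix has two connected components: the simple roots {alpha_1, alpha_3, alpha_4, alpha_8} form a chain of 4 nodes with single edges (A_4), and {alpha_2, alpha_5, alpha_6, alpha_7} form a chain of 2 nodes with a fork of two nodes at one end (D_4). A semisimple Lie algebra decomposes uniquely as the direct sum of simple ideals, one per connected component of its Dynkin diagram, so g ≅ A_4 ⊕ D_4 (dimension 24 + 28 = 52).

type A_4 + type D_4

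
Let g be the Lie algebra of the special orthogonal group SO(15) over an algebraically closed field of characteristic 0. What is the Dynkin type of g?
B_7

This is so(15) with 15 odd, which has dimension 15(15-1)/2 = 105 and rank (15-1)/2 = 7. In the classification of classical Lie algebras, the orthogonal algebra so(2n+1) in an odd number of variables has type B_n; here n = 7, so the Dynkin diagram is a chain of 7 nodes with a double edge at one end; the terminal node there is the unique short simple root (B_7). Hence the type is B_7.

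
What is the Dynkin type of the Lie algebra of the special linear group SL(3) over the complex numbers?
This is sl(3), which has dimension 3^2 - 1 = 8 and rank 3 - 1 = 2 (a Cartan subalgebra is the diagonal traceless matrices). In the classification of classical Lie algebras, the special linear algebra sl(n+1) has type A_n; here n = 2, so the Dynkin diagram is a chain of 2 nodes with single edges (A_2). Hence the type is A_2.

type A_2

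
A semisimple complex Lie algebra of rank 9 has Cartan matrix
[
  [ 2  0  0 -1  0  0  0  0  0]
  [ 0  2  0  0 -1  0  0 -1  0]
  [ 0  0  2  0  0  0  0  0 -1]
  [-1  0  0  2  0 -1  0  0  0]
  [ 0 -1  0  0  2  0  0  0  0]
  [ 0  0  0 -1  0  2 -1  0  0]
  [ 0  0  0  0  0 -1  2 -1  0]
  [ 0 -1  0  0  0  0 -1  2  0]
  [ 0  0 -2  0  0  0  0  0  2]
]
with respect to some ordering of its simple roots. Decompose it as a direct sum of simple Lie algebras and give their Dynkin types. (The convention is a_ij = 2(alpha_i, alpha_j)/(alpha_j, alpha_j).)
The diagram associated to this matrix has two connected components: the simple roots {alpha_1, alpha_2, alpha_4, alpha_5, alpha_6, alpha_7, alpha_8} form a chain of 7 nodes with single edges (A_7), and {alpha_3, alpha_9} form a chain of 2 nodes with a double edge at one end; the terminal node there is the unique short simple root (B_2). A semisimple Lie algebra decomposes uniquely as the direct sum of simple ideals, one per connected component of its Dynkin diagram, so g ≅ A_7 ⊕ B_2 (dimension 63 + 10 = 73).

A_7 (sl(8)) + B_2 (so(5))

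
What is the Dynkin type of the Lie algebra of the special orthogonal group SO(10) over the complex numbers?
type D_5

This is so(10) with 10 even, which has dimension 10(10-1)/2 = 45 and rank 10/2 = 5. In the classification of classical Lie algebras, the orthogonal algebra so(2n) in an even number of variables has type D_n; here n = 5, so the Dynkin diagram is a chain of 3 nodes with a fork of two nodes at one end (D_5). Hence the type is D_5.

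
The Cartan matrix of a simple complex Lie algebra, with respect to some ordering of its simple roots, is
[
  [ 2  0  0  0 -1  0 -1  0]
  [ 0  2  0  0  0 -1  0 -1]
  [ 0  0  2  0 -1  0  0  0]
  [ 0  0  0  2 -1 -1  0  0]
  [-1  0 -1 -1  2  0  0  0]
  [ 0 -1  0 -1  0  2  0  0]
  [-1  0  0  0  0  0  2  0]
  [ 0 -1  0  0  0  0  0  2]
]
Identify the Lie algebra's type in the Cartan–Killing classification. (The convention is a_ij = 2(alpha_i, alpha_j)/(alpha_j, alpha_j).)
E_8

The matrix has rank 8 with 2's on the diagonal. Reading the off-diagonal entries as Dynkin edges (a single edge where a_ij = a_ji = -1; a double or triple edge where a_ij * a_ji = 2 or 3), the diagram is a chain of 7 nodes with one extra node attached to the third node from one end (E_8). One simple-root ordering that puts it in standard form is (alpha_7, alpha_3, alpha_1, alpha_5, alpha_4, alpha_6, alpha_2, alpha_8). So the algebra is type E_8.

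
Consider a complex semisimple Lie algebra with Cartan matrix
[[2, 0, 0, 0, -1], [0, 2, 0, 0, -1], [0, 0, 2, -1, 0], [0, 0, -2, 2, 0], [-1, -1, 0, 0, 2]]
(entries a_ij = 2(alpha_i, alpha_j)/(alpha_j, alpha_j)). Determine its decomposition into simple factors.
A_3 (sl(4)) ⊕ B_2 (so(5))

The diagram associated to this matrix has two connected components: the simple roots {alpha_1, alpha_2, alpha_5} form a chain of 3 nodes with single edges (A_3), and {alpha_3, alpha_4} form a chain of 2 nodes with a double edge at one end; the terminal node there is the unique short simple root (B_2). A semisimple Lie algebra decomposes uniquely as the direct sum of simple ideals, one per connected component of its Dynkin diagram, so g ≅ A_3 ⊕ B_2 (dimension 15 + 10 = 25).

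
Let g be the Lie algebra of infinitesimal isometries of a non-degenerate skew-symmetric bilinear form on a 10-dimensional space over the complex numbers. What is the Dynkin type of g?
C5

This is sp(10), which has dimension 10(10+1)/2 = 55 and rank 10/2 = 5. In the classification of classical Lie algebras, the symplectic algebra sp(2n) has type C_n; here n = 5, so the Dynkin diagram is a chain of 5 nodes with a double edge at one end; the terminal node there is the unique long simple root (C_5). Hence the type is C_5.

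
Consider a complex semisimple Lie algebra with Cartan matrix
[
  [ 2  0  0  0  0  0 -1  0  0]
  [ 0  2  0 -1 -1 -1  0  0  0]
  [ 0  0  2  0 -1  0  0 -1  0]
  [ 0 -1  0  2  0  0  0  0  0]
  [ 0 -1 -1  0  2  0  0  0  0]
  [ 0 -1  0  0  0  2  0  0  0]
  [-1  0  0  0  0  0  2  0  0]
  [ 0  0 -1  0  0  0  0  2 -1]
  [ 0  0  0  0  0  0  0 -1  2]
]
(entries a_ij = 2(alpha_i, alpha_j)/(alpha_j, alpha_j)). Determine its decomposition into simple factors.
The diagram associated to this matrix has two connected components: the simple roots {alpha_1, alpha_7} form a chain of 2 nodes with single edges (A_2), and {alpha_2, alpha_3, alpha_4, alpha_5, alpha_6, alpha_8, alpha_9} form a chain of 5 nodes with a fork of two nodes at one end (D_7). A semisimple Lie algebra decomposes uniquely as the direct sum of simple ideals, one per connected component of its Dynkin diagram, so g ≅ A_2 ⊕ D_7 (dimension 8 + 91 = 99).

A2 + D7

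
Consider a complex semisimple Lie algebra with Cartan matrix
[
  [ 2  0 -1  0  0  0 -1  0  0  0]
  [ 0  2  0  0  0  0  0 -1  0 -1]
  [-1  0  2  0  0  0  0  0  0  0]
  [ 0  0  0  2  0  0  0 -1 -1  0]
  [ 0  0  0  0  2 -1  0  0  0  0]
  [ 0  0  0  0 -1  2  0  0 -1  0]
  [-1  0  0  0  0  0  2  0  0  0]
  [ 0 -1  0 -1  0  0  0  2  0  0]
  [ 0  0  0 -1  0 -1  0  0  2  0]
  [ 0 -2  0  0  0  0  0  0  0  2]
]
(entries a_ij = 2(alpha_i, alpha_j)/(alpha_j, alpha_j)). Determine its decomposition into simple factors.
type A_3 + type C_7

The diagram associated to this matrix has two connected components: the simple roots {alpha_1, alpha_3, alpha_7} form a chain of 3 nodes with single edges (A_3), and {alpha_2, alpha_4, alpha_5, alpha_6, alpha_8, alpha_9, alpha_10} form a chain of 7 nodes with a double edge at one end; the terminal node there is the unique long simple root (C_7). A semisimple Lie algebra decomposes uniquely as the direct sum of simple ideals, one per connected component of its Dynkin diagram, so g ≅ A_3 ⊕ C_7 (dimension 15 + 105 = 120).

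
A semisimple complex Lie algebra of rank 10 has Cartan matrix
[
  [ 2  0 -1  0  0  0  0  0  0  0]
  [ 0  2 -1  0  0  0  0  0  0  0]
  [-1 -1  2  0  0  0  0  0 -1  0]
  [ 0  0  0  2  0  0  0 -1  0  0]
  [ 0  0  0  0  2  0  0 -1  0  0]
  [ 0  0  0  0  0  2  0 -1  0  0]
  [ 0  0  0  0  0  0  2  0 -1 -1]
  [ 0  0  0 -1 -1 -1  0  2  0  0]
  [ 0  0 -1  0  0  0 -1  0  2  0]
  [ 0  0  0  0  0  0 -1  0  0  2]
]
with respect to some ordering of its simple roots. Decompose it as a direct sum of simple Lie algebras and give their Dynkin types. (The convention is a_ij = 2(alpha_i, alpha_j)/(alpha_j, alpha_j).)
D_4 ⊕ D_6

The diagram associated to this matrix has two connected components: the simple roots {alpha_4, alpha_5, alpha_6, alpha_8} form a chain of 2 nodes with a fork of two nodes at one end (D_4), and {alpha_1, alpha_2, alpha_3, alpha_7, alpha_9, alpha_10} form a chain of 4 nodes with a fork of two nodes at one end (D_6). A semisimple Lie algebra decomposes uniquely as the direct sum of simple ideals, one per connected component of its Dynkin diagram, so g ≅ D_4 ⊕ D_6 (dimension 28 + 66 = 94).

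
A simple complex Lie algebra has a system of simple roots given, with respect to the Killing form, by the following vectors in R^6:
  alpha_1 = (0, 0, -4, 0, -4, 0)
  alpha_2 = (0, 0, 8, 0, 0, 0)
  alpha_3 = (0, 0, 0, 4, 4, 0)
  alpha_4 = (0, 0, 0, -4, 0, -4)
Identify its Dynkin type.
type C_4

Compute the Cartan integers a_ij = 2(alpha_i, alpha_j)/(alpha_j, alpha_j); the resulting 4x4 Cartan matrix is
[[2, -1, -1, 0], [-2, 2, 0, 0], [-1, 0, 2, -1], [0, 0, -1, 2]].
The roots have two lengths (squared-length ratio 2:1); the short ones are alpha_{1,3,4}. The associated Dynkin diagram is a chain of 4 nodes with a double edge at one end; the terminal node there is the unique long simple root (C_4), so the type is C_4 (the algebra sp(8)).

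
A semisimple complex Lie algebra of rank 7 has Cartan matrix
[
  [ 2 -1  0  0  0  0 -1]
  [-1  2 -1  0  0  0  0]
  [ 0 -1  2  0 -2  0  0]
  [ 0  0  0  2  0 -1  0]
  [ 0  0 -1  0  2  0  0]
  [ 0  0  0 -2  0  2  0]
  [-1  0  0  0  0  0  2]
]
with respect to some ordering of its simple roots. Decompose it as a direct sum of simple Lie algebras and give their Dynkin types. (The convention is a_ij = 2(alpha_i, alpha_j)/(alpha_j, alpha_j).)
B_2 (so(5)) + B_5 (so(11))

The diagram associated to this matrix has two connected components: the simple roots {alpha_4, alpha_6} form a chain of 2 nodes with a double edge at one end; the terminal node there is the unique short simple root (B_2), and {alpha_1, alpha_2, alpha_3, alpha_5, alpha_7} form a chain of 5 nodes with a double edge at one end; the terminal node there is the unique short simple root (B_5). A semisimple Lie algebra decomposes uniquely as the direct sum of simple ideals, one per connected component of its Dynkin diagram, so g ≅ B_2 ⊕ B_5 (dimension 10 + 55 = 65).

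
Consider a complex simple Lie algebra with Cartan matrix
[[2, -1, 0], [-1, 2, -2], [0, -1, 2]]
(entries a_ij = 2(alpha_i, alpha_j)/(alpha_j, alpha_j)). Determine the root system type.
The matrix has rank 3 with 2's on the diagonal. Reading the off-diagonal entries as Dynkin edges (a single edge where a_ij = a_ji = -1; a double or triple edge where a_ij * a_ji = 2 or 3), the diagram is a chain of 3 nodes with a double edge at one end; the terminal node there is the unique short simple root (B_3). One simple-root ordering that puts it in standard form is (alpha_1, alpha_2, alpha_3). So the algebra is type B_3, i.e. so(7).

B_3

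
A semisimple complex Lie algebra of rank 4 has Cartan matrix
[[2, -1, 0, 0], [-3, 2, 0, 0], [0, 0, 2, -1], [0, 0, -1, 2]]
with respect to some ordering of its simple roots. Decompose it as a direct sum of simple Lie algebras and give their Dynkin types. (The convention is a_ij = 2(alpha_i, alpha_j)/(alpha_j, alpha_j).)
A_2 (sl(3)) + G_2

The diagram associated to this matrix has two connected components: the simple roots {alpha_3, alpha_4} form a chain of 2 nodes with single edges (A_2), and {alpha_1, alpha_2} form two nodes joined by a triple edge (G_2). A semisimple Lie algebra decomposes uniquely as the direct sum of simple ideals, one per connected component of its Dynkin diagram, so g ≅ A_2 ⊕ G_2 (dimension 8 + 14 = 22).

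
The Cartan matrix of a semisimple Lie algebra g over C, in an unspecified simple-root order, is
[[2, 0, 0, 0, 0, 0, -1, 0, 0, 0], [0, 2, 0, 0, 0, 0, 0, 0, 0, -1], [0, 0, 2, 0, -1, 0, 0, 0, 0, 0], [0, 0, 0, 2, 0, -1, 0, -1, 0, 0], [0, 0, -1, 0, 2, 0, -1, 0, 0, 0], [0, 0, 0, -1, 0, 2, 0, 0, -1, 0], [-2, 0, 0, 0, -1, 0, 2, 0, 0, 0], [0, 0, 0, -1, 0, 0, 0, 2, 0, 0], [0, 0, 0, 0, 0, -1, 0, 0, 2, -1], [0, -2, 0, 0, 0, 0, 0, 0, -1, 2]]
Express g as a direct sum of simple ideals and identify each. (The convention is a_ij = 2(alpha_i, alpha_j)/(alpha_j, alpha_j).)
B_4 + B_6

The diagram associated to this matrix has two connected components: the simple roots {alpha_1, alpha_3, alpha_5, alpha_7} form a chain of 4 nodes with a double edge at one end; the terminal node there is the unique short simple root (B_4), and {alpha_2, alpha_4, alpha_6, alpha_8, alpha_9, alpha_10} form a chain of 6 nodes with a double edge at one end; the terminal node there is the unique short simple root (B_6). A semisimple Lie algebra decomposes uniquely as the direct sum of simple ideals, one per connected component of its Dynkin diagram, so g ≅ B_4 ⊕ B_6 (dimension 36 + 78 = 114).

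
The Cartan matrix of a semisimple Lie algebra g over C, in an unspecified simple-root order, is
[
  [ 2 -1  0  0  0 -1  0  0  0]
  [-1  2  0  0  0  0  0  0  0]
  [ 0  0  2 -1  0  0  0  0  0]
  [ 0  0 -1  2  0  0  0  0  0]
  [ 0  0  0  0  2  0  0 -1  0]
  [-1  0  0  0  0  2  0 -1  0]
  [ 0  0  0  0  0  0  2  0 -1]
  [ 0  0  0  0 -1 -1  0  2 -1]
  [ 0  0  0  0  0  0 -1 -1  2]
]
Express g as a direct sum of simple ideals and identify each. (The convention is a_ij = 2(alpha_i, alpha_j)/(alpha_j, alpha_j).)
type A_2 + type E_7

The diagram associated to this matrix has two connected components: the simple roots {alpha_3, alpha_4} form a chain of 2 nodes with single edges (A_2), and {alpha_1, alpha_2, alpha_5, alpha_6, alpha_7, alpha_8, alpha_9} form a chain of 6 nodes with one extra node attached to the third node from one end (E_7). A semisimple Lie algebra decomposes uniquely as the direct sum of simple ideals, one per connected component of its Dynkin diagram, so g ≅ A_2 ⊕ E_7 (dimension 8 + 133 = 141).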